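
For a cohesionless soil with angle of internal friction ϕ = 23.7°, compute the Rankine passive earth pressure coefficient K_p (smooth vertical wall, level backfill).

K_p = (1 + sin φ)/(1 − sin φ) = tan²(45° + 23.7°/2) = 2.344.

2.34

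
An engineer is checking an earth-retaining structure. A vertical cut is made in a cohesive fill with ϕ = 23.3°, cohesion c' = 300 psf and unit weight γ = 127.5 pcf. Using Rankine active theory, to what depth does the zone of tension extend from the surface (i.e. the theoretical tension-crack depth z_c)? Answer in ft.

7.15 ft

K_a = tan²(45° − 23.3°/2) = 0.4331; √K_a = 0.6581.
The active pressure is zero where K_a γ z = 2c√K_a, so z_c = 2c/(γ√K_a) = 2×300/(127.5×0.6581) = 7.150 ft.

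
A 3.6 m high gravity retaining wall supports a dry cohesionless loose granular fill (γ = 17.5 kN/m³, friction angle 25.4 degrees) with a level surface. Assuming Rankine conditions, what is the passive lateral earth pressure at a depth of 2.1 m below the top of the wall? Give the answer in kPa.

92.0 kPa

K_p = (1 + sin φ)/(1 − sin φ) = 2.502.
σ_h = K_p γ z = 2.502 × 17.5 × 2.1 = 91.96 kPa.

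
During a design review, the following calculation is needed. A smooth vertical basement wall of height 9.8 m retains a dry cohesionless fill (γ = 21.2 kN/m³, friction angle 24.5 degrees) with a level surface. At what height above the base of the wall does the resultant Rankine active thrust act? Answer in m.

K_a = 0.4137.
The pressure distribution is triangular, so the resultant acts at H/3 above the base = 9.8/3 = 3.267 m.

3.27 m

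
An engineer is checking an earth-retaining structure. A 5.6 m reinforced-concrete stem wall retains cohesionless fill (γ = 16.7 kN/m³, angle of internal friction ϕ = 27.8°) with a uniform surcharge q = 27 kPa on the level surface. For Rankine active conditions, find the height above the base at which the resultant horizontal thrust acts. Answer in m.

2.21 m

K_a = 0.3639.
Triangular part P₁ = ½K_aγH² = 95.29 at H/3 = 1.867 m; rectangular part P₂ = K_a q H = 55.02 at H/2 = 2.800 m.
ȳ = (P₁·1.867 + P₂·2.800)/(P₁+P₂) = 2.208 m.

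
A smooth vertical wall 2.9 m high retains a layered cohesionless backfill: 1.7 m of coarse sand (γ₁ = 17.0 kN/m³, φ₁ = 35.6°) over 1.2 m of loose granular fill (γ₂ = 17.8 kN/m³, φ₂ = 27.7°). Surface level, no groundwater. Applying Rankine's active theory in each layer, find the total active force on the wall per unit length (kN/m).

23.8 kN/m

K_a1 = tan²(45°−35.6°/2) = 0.2641; K_a2 = tan²(45°−27.7°/2) = 0.3653.
Layer 1: σ at base = K_a1 γ₁ h₁ = 7.633 kPa; P₁ = ½×7.633×1.7 = 6.488.
Layer 2: σ_v at top = γ₁h₁ = 28.90; σ_h top = K_a2×28.90 = 10.56; σ_h base = K_a2×(28.90+17.8×1.2) = 18.36.
P₂ = ½(10.56+18.36)×1.2 = 17.35. Total P_a = 6.488+17.35 = 23.84 kN/m.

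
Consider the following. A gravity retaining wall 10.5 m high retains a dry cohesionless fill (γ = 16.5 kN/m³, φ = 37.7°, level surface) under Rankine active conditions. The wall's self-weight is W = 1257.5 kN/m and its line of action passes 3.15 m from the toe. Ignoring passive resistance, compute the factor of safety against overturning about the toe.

K_a = tan²(45° − 37.7°/2) = 0.2411.
P_a = ½K_aγH² = 0.5×0.2411×16.5×10.5² = 219.3 kN/m, acting at H/3 = 3.500 m above the base.
Overturning moment M_o = P_a × H/3 = 219.3 × 3.500 = 767.4.
Resisting moment M_r = W × 3.15 = 1257.5 × 3.15 = 3961.
FS_overturning = M_r/M_o = 3961/767.4 = 5.162.

5.16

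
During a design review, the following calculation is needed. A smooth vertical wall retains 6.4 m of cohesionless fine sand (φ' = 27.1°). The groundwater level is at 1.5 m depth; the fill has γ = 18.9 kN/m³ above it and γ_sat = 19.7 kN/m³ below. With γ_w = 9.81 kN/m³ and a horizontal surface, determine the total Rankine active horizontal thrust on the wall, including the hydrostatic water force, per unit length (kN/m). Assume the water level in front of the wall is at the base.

K_a = tan²(45° − φ/2) = 0.3741.
γ' = 19.7 − 9.81 = 9.890 kN/m³. Depth below WT = 4.9 m.
σ'_h at WT = K_a γ d_w = 10.60 kPa; at base = 10.60 + K_a γ' × 4.9 = 28.73 kPa.
P₁ (0–1.5 m) = ½×10.60×1.5 = 7.953. P₂ (1.5–6.4 m) = ½(10.60+28.73)×4.9 = 96.37.
P_w = ½ γ_w h₂² = 0.5×9.81×4.9² = 117.8. Total = 7.953+96.37+117.8 = 222.1 kN/m.

222 kN/m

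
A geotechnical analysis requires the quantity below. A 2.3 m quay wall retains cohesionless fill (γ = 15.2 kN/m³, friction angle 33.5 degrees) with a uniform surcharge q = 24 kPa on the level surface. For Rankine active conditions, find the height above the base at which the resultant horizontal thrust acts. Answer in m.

K_a = 0.2887.
Triangular part P₁ = ½K_aγH² = 11.61 at H/3 = 0.7667 m; rectangular part P₂ = K_a q H = 15.94 at H/2 = 1.150 m.
ȳ = (P₁·0.7667 + P₂·1.150)/(P₁+P₂) = 0.9885 m.

0.988 m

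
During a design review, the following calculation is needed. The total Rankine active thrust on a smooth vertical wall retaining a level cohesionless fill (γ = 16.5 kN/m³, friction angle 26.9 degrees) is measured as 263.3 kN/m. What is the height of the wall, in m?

K_a = 0.3770. P_a = ½ K_a γ H² ⇒ H = √(2P_a/(K_a γ)).
H = √(2×263.3/(0.3770×16.5)) = 9.201 m.

9.20 m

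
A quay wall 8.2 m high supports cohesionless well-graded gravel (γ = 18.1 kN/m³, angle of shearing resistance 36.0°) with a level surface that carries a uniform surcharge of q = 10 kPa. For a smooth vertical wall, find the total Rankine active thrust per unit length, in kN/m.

179 kN/m

K_a = tan²(45° − φ/2) = 0.2596.
Soil triangle: ½ K_a γ H² = 0.5×0.2596×18.1×8.2² = 158.0 kN/m.
Surcharge rectangle: K_a q H = 0.2596×10×8.2 = 21.29 kN/m.
Total = 158.0 + 21.29 = 179.3 kN/m.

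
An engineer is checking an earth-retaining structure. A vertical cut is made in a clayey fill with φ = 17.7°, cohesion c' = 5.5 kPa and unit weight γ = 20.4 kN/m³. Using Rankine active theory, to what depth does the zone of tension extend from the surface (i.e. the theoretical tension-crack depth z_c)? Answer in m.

K_a = tan²(45° − 17.7°/2) = 0.5337; √K_a = 0.7306.
The active pressure is zero where K_a γ z = 2c√K_a, so z_c = 2c/(γ√K_a) = 2×5.5/(20.4×0.7306) = 0.7381 m.

0.738 m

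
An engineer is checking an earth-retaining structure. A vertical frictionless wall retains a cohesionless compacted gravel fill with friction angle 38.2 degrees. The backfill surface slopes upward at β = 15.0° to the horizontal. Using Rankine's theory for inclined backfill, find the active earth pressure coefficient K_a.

0.256

K_a = cos β · (cos β − √(cos²β − cos²φ)) / (cos β + √(cos²β − cos²φ)).
cos β = 0.9659, cos φ = 0.7859, √(cos²β − cos²φ) = 0.5616.
K_a = 0.9659 × (0.9659 − 0.5616)/(0.9659 + 0.5616) = 0.2556.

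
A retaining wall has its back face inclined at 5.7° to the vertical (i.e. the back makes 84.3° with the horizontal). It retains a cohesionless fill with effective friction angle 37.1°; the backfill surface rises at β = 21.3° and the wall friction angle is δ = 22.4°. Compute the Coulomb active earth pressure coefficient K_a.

0.358

K_a = sin²(α+φ) / [sin²α · sin(α−δ) · (1 + √{sin(φ+δ)sin(φ−β) / (sin(α−δ)sin(α+β))})²].
With α = 84.3°, φ = 37.1°, δ = 22.4°, β = 21.3°: K_a = 0.3584.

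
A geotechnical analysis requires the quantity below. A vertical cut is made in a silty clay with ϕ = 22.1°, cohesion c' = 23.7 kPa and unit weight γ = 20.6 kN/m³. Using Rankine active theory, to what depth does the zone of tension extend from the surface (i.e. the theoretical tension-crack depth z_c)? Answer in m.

3.42 m

K_a = tan²(45° − 22.1°/2) = 0.4533; √K_a = 0.6732.
The active pressure is zero where K_a γ z = 2c√K_a, so z_c = 2c/(γ√K_a) = 2×23.7/(20.6×0.6732) = 3.418 m.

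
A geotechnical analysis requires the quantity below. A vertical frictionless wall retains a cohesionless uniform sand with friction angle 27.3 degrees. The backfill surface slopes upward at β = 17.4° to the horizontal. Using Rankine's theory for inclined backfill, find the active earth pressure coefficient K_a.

0.444

K_a = cos β · (cos β − √(cos²β − cos²φ)) / (cos β + √(cos²β − cos²φ)).
cos β = 0.9542, cos φ = 0.8886, √(cos²β − cos²φ) = 0.3478.
K_a = 0.9542 × (0.9542 − 0.3478)/(0.9542 + 0.3478) = 0.4445.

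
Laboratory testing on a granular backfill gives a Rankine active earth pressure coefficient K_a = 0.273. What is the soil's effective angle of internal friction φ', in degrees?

K_a = tan²(45° − φ/2) ⇒ 45° − φ/2 = arctan(√0.273) = 27.59°.
φ = 2(45° − 27.59°) = 34.83°.

34.8°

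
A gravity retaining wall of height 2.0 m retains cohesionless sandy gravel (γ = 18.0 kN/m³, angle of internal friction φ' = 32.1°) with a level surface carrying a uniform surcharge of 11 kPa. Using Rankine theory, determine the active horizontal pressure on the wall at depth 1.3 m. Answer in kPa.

10.5 kPa

K_a = (1 − sin φ)/(1 + sin φ) = 0.3060.
σ_v = γz + q = 18.0 × 1.3 + 11 = 34.40 kPa.
σ_h = K_a σ_v = 0.3060 × 34.40 = 10.53 kPa.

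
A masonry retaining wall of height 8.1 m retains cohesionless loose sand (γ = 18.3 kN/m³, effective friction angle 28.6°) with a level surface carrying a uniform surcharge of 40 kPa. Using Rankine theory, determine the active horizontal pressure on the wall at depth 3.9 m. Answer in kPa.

K_a = (1 − sin φ)/(1 + sin φ) = 0.3525.
σ_v = γz + q = 18.3 × 3.9 + 40 = 111.4 kPa.
σ_h = K_a σ_v = 0.3525 × 111.4 = 39.26 kPa.

39.3 kPa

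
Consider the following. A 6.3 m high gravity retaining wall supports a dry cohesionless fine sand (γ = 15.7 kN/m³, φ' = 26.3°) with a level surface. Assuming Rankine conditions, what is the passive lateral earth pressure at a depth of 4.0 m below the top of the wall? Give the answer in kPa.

163 kPa

K_p = (1 + sin φ)/(1 − sin φ) = 2.591.
σ_h = K_p γ z = 2.591 × 15.7 × 4.0 = 162.7 kPa.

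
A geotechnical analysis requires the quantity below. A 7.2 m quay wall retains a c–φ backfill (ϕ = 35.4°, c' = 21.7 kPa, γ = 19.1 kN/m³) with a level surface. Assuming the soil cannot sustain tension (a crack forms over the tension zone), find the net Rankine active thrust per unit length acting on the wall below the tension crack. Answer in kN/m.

19.9 kN/m

K_a = 0.2664; √K_a = 0.5161.
Tension-crack depth z_c = 2c/(γ√K_a) = 2×21.7/(19.1×0.5161) = 4.402 m.
σ_a at base = K_a γ H − 2c√K_a = 0.2664×19.1×7.2 − 2×21.7×0.5161 = 14.23 kPa.
P_a = ½ × 14.23 × (H − z_c) = 0.5×14.23×2.798 = 19.91 kN/m.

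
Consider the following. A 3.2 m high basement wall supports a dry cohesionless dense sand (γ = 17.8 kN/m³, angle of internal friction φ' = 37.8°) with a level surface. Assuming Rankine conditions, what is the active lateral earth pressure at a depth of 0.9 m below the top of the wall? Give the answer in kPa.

3.84 kPa

K_a = (1 − sin φ)/(1 + sin φ) = 0.2400.
σ_h = K_a γ z = 0.2400 × 17.8 × 0.9 = 3.845 kPa.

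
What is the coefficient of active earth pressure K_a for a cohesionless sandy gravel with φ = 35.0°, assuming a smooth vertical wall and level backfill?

K_a = (1 − sin φ)/(1 + sin φ) = (1 − sin 35.0°)/(1 + sin 35.0°) = 0.2710.

0.271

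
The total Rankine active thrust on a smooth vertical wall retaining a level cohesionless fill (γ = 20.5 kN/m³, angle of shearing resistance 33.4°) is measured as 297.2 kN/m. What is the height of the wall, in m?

10.0 m

K_a = 0.2899. P_a = ½ K_a γ H² ⇒ H = √(2P_a/(K_a γ)).
H = √(2×297.2/(0.2899×20.5)) = 10.00 m.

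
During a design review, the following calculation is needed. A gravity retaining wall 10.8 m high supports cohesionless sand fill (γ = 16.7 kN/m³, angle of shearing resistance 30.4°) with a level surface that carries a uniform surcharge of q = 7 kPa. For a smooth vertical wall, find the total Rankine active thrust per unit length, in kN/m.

K_a = tan²(45° − φ/2) = 0.3280.
Soil triangle: ½ K_a γ H² = 0.5×0.3280×16.7×10.8² = 319.4 kN/m.
Surcharge rectangle: K_a q H = 0.3280×7×10.8 = 24.80 kN/m.
Total = 319.4 + 24.80 = 344.2 kN/m.

344 kN/m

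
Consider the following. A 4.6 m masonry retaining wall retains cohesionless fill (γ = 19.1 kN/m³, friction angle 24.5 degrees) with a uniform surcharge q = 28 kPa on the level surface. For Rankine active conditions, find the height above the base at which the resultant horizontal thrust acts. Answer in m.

1.83 m

K_a = 0.4137.
Triangular part P₁ = ½K_aγH² = 83.61 at H/3 = 1.533 m; rectangular part P₂ = K_a q H = 53.29 at H/2 = 2.300 m.
ȳ = (P₁·1.533 + P₂·2.300)/(P₁+P₂) = 1.832 m.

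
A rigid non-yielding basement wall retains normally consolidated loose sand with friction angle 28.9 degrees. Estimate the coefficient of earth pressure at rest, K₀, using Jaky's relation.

K₀ = 1 − sin φ' = 1 − sin 28.9° = 0.5167.

0.517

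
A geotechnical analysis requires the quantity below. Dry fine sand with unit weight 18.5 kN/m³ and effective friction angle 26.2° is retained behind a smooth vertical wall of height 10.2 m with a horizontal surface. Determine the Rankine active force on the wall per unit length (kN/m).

K_a = tan²(45° − φ/2) = 0.3874.
P_a = ½ K_a γ H² = 0.5 × 0.3874 × 18.5 × 10.2² = 372.9 kN/m.

373 kN/m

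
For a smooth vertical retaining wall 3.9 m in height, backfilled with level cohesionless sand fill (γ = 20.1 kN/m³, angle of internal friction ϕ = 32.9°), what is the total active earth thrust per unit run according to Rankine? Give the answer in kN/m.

K_a = tan²(45° − φ/2) = 0.2960.
P_a = ½ K_a γ H² = 0.5 × 0.2960 × 20.1 × 3.9² = 45.25 kN/m.

45.3 kN/m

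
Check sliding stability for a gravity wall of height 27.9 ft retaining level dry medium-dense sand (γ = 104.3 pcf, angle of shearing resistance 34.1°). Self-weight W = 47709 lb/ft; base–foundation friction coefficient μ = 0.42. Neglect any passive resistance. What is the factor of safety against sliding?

K_a = tan²(45° − 34.1°/2) = 0.2815.
P_a = ½K_aγH² = 0.5×0.2815×104.3×27.9² = 11430 lb/ft, acting at H/3 = 9.300 ft above the base.
FS_sliding = μW / P_a = 0.42×47709 / 11430 = 1.753.

1.75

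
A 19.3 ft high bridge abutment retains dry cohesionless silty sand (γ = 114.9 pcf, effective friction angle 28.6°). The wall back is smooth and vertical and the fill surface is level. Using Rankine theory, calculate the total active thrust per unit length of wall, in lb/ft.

K_a = tan²(45° − φ/2) = 0.3525.
P_a = ½ K_a γ H² = 0.5 × 0.3525 × 114.9 × 19.3² = 7544 lb/ft.

7540 lb/ft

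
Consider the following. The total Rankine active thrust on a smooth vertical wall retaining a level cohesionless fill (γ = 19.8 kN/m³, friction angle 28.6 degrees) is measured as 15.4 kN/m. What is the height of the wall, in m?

2.10 m

K_a = 0.3525. P_a = ½ K_a γ H² ⇒ H = √(2P_a/(K_a γ)).
H = √(2×15.4/(0.3525×19.8)) = 2.101 m.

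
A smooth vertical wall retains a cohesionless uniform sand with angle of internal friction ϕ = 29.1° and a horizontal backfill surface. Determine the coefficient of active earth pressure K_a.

K_a = (1 − sin φ)/(1 + sin φ) = (1 − sin 29.1°)/(1 + sin 29.1°) = 0.3456.

0.346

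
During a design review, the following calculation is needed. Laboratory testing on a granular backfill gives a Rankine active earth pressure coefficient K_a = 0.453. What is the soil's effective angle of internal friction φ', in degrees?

22.1°

K_a = tan²(45° − φ/2) ⇒ 45° − φ/2 = arctan(√0.453) = 33.94°.
φ = 2(45° − 33.94°) = 22.11°.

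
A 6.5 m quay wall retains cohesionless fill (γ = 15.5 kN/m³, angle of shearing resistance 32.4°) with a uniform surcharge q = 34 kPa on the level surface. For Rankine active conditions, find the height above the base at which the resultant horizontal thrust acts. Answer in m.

2.60 m

K_a = 0.3022.
Triangular part P₁ = ½K_aγH² = 98.96 at H/3 = 2.167 m; rectangular part P₂ = K_a q H = 66.79 at H/2 = 3.250 m.
ȳ = (P₁·2.167 + P₂·3.250)/(P₁+P₂) = 2.603 m.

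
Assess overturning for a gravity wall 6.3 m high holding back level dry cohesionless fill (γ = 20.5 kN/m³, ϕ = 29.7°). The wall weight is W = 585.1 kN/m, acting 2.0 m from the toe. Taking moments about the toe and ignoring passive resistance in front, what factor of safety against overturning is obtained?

K_a = tan²(45° − 29.7°/2) = 0.3374.
P_a = ½K_aγH² = 0.5×0.3374×20.5×6.3² = 137.3 kN/m, acting at H/3 = 2.100 m above the base.
Overturning moment M_o = P_a × H/3 = 137.3 × 2.100 = 288.2.
Resisting moment M_r = W × 2.0 = 585.1 × 2.0 = 1170.
FS_overturning = M_r/M_o = 1170/288.2 = 4.060.

4.06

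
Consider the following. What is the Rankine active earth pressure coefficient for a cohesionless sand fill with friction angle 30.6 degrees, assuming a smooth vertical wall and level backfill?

K_a = tan²(45° − φ/2) = tan²(29.70°) = 0.3253.

0.325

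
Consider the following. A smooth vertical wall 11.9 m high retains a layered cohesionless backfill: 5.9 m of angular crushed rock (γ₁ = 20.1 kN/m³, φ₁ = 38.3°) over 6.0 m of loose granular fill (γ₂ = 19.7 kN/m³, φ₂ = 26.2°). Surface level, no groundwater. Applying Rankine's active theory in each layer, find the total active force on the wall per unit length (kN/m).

K_a1 = tan²(45°−38.3°/2) = 0.2347; K_a2 = tan²(45°−26.2°/2) = 0.3874.
Layer 1: σ at base = K_a1 γ₁ h₁ = 27.84 kPa; P₁ = ½×27.84×5.9 = 82.12.
Layer 2: σ_v at top = γ₁h₁ = 118.6; σ_h top = K_a2×118.6 = 45.95; σ_h base = K_a2×(118.6+19.7×6.0) = 91.74.
P₂ = ½(45.95+91.74)×6.0 = 413.1. Total P_a = 82.12+413.1 = 495.2 kN/m.

495 kN/m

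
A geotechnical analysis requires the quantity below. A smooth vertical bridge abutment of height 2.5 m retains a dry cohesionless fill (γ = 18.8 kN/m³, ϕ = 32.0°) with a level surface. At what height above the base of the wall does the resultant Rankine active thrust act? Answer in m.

K_a = 0.3073.
The pressure distribution is triangular, so the resultant acts at H/3 above the base = 2.5/3 = 0.8333 m.

0.833 m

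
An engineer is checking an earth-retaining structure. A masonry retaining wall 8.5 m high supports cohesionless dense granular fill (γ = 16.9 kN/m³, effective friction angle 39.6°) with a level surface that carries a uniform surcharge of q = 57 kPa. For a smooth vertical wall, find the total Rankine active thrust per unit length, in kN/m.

242 kN/m

K_a = tan²(45° − φ/2) = 0.2214.
Soil triangle: ½ K_a γ H² = 0.5×0.2214×16.9×8.5² = 135.2 kN/m.
Surcharge rectangle: K_a q H = 0.2214×57×8.5 = 107.3 kN/m.
Total = 135.2 + 107.3 = 242.5 kN/m.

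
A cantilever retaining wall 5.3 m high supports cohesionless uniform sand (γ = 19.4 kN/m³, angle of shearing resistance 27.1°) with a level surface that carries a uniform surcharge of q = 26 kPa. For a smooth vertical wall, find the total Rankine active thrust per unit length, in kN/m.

K_a = tan²(45° − φ/2) = 0.3741.
Soil triangle: ½ K_a γ H² = 0.5×0.3741×19.4×5.3² = 101.9 kN/m.
Surcharge rectangle: K_a q H = 0.3741×26×5.3 = 51.54 kN/m.
Total = 101.9 + 51.54 = 153.5 kN/m.

153 kN/m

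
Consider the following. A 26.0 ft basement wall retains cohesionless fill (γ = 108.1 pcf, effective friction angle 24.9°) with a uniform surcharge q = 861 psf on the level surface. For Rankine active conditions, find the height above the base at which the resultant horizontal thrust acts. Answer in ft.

K_a = 0.4074.
Triangular part P₁ = ½K_aγH² = 14890 at H/3 = 8.667 ft; rectangular part P₂ = K_a q H = 9121 at H/2 = 13.00 ft.
ȳ = (P₁·8.667 + P₂·13.00)/(P₁+P₂) = 10.31 ft.

10.3 ft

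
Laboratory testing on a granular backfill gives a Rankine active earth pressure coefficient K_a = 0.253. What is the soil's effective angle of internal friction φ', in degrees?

K_a = tan²(45° − φ/2) ⇒ 45° − φ/2 = arctan(√0.253) = 26.70°.
φ = 2(45° − 26.70°) = 36.60°.

36.6°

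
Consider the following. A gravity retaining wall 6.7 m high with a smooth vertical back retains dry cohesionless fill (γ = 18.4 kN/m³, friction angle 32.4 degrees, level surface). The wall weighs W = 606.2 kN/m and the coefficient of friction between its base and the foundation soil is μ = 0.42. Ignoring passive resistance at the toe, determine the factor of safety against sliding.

2.04

K_a = tan²(45° − 32.4°/2) = 0.3022.
P_a = ½K_aγH² = 0.5×0.3022×18.4×6.7² = 124.8 kN/m, acting at H/3 = 2.233 m above the base.
FS_sliding = μW / P_a = 0.42×606.2 / 124.8 = 2.040.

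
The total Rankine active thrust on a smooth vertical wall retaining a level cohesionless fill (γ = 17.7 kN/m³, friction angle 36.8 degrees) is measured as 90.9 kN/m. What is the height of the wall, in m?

K_a = 0.2508. P_a = ½ K_a γ H² ⇒ H = √(2P_a/(K_a γ)).
H = √(2×90.9/(0.2508×17.7)) = 6.400 m.

6.40 m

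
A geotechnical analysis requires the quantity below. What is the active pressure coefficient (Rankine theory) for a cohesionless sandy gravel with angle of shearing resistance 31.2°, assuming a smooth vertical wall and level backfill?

K_a = tan²(45° − φ/2) = tan²(29.40°) = 0.3175.

0.317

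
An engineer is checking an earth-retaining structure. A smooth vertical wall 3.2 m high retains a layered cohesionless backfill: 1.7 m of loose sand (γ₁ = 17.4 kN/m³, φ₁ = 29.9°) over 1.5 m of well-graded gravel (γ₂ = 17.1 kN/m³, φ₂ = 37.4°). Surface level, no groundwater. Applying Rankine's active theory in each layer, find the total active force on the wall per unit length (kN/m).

24.0 kN/m

K_a1 = tan²(45°−29.9°/2) = 0.3347; K_a2 = tan²(45°−37.4°/2) = 0.2443.
Layer 1: σ at base = K_a1 γ₁ h₁ = 9.900 kPa; P₁ = ½×9.900×1.7 = 8.415.
Layer 2: σ_v at top = γ₁h₁ = 29.58; σ_h top = K_a2×29.58 = 7.225; σ_h base = K_a2×(29.58+17.1×1.5) = 13.49.
P₂ = ½(7.225+13.49)×1.5 = 15.54. Total P_a = 8.415+15.54 = 23.95 kN/m.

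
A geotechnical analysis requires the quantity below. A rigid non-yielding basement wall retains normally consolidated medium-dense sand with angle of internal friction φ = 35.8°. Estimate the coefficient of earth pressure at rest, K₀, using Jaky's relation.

0.415

K₀ = 1 − sin φ' = 1 − sin 35.8° = 0.4150.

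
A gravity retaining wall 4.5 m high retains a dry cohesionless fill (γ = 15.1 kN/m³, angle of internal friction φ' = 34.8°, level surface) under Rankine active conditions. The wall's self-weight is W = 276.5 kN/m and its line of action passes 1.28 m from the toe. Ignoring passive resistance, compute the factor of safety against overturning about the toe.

5.65

K_a = tan²(45° − 34.8°/2) = 0.2733.
P_a = ½K_aγH² = 0.5×0.2733×15.1×4.5² = 41.79 kN/m, acting at H/3 = 1.500 m above the base.
Overturning moment M_o = P_a × H/3 = 41.79 × 1.500 = 62.68.
Resisting moment M_r = W × 1.28 = 276.5 × 1.28 = 353.9.
FS_overturning = M_r/M_o = 353.9/62.68 = 5.647.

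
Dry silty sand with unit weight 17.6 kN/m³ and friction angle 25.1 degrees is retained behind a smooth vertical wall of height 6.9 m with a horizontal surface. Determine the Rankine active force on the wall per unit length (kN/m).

169 kN/m

K_a = tan²(45° − φ/2) = 0.4043.
P_a = ½ K_a γ H² = 0.5 × 0.4043 × 17.6 × 6.9² = 169.4 kN/m.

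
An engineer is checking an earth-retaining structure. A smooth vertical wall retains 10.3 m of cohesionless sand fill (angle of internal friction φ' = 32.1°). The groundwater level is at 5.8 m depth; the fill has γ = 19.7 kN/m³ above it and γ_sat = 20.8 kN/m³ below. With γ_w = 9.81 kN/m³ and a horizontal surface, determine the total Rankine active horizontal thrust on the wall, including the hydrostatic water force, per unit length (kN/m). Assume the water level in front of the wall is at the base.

K_a = tan²(45° − φ/2) = 0.3060.
γ' = 20.8 − 9.81 = 10.99 kN/m³. Depth below WT = 4.5 m.
σ'_h at WT = K_a γ d_w = 34.96 kPa; at base = 34.96 + K_a γ' × 4.5 = 50.10 kPa.
P₁ (0–5.8 m) = ½×34.96×5.8 = 101.4. P₂ (5.8–10.3 m) = ½(34.96+50.10)×4.5 = 191.4.
P_w = ½ γ_w h₂² = 0.5×9.81×4.5² = 99.33. Total = 101.4+191.4+99.33 = 392.1 kN/m.

392 kN/m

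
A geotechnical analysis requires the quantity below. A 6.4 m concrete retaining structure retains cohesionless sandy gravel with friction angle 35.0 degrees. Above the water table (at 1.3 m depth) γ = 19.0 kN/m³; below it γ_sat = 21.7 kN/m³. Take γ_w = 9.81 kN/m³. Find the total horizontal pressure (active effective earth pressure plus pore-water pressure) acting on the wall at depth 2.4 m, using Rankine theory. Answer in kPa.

K_a = (1 − sin φ)/(1 + sin φ) = 0.2710.
γ' = 21.7 − 9.81 = 11.89 kN/m³.
Effective vertical stress at 2.4 m: σ'_v = 19.0×1.3 + 11.89×1.10 = 37.78 kPa.
σ'_h = K_a σ'_v = 0.2710 × 37.78 = 10.24 kPa; u = γ_w × 1.10 = 10.79 kPa.
Total σ_h = 10.24 + 10.79 = 21.03 kPa.

21.0 kPa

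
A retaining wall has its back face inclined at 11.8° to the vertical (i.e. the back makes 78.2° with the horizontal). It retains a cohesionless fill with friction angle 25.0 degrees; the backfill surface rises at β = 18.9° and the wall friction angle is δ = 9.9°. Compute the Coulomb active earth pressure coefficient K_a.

0.674

K_a = sin²(α+φ) / [sin²α · sin(α−δ) · (1 + √{sin(φ+δ)sin(φ−β) / (sin(α−δ)sin(α+β))})²].
With α = 78.2°, φ = 25.0°, δ = 9.9°, β = 18.9°: K_a = 0.6740.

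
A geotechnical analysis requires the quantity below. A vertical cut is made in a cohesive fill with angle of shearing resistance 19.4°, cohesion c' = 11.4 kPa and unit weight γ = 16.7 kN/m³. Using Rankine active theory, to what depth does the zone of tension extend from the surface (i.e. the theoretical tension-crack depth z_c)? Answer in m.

1.93 m

K_a = tan²(45° − 19.4°/2) = 0.5013; √K_a = 0.7080.
The active pressure is zero where K_a γ z = 2c√K_a, so z_c = 2c/(γ√K_a) = 2×11.4/(16.7×0.7080) = 1.928 m.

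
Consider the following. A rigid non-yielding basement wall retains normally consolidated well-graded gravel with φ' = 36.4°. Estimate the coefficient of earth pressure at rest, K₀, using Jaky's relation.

K₀ = 1 − sin φ' = 1 − sin 36.4° = 0.4066.

0.407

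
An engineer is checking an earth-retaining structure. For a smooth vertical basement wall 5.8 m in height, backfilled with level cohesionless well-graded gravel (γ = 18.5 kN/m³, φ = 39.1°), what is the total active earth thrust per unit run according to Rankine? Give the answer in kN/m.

70.5 kN/m

K_a = tan²(45° − φ/2) = 0.2265.
P_a = ½ K_a γ H² = 0.5 × 0.2265 × 18.5 × 5.8² = 70.48 kN/m.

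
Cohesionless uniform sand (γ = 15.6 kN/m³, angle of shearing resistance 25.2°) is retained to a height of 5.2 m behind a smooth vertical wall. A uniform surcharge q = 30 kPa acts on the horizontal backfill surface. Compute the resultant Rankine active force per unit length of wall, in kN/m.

K_a = tan²(45° − φ/2) = 0.4027.
Soil triangle: ½ K_a γ H² = 0.5×0.4027×15.6×5.2² = 84.94 kN/m.
Surcharge rectangle: K_a q H = 0.4027×30×5.2 = 62.83 kN/m.
Total = 84.94 + 62.83 = 147.8 kN/m.

148 kN/m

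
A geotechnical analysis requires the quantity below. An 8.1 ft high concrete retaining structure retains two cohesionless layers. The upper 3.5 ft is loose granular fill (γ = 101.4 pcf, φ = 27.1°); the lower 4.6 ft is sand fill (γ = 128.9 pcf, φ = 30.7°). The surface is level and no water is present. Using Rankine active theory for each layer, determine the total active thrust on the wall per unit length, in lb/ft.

K_a1 = tan²(45°−27.1°/2) = 0.3741; K_a2 = tan²(45°−30.7°/2) = 0.3240.
Layer 1: σ at base = K_a1 γ₁ h₁ = 132.8 psf; P₁ = ½×132.8×3.5 = 232.3.
Layer 2: σ_v at top = γ₁h₁ = 354.9; σ_h top = K_a2×354.9 = 115.0; σ_h base = K_a2×(354.9+128.9×4.6) = 307.1.
P₂ = ½(115.0+307.1)×4.6 = 970.9. Total P_a = 232.3+970.9 = 1203 lb/ft.

1200 lb/ft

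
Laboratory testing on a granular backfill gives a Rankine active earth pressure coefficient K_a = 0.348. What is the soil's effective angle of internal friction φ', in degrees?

28.9°

K_a = tan²(45° − φ/2) ⇒ 45° − φ/2 = arctan(√0.348) = 30.54°.
φ = 2(45° − 30.54°) = 28.93°.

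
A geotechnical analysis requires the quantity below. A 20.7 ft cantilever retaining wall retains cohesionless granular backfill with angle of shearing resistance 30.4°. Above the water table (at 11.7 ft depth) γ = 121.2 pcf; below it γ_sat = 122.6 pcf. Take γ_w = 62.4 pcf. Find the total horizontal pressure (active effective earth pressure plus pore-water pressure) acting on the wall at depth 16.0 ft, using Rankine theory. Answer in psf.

818 psf

K_a = (1 − sin φ)/(1 + sin φ) = 0.3280.
γ' = 122.6 − 62.4 = 60.20 pcf.
Effective vertical stress at 16.0 ft: σ'_v = 121.2×11.7 + 60.20×4.30 = 1677 psf.
σ'_h = K_a σ'_v = 0.3280 × 1677 = 550.0 psf; u = γ_w × 4.30 = 268.3 psf.
Total σ_h = 550.0 + 268.3 = 818.3 psf.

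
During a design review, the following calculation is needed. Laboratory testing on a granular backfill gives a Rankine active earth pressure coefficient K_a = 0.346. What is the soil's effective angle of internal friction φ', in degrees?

29.1°

K_a = tan²(45° − φ/2) ⇒ 45° − φ/2 = arctan(√0.346) = 30.46°.
φ = 2(45° − 30.46°) = 29.07°.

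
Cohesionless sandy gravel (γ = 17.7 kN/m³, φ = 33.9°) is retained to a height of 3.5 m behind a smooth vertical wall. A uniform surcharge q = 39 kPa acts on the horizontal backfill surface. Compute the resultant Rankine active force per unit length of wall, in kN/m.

K_a = tan²(45° − φ/2) = 0.2839.
Soil triangle: ½ K_a γ H² = 0.5×0.2839×17.7×3.5² = 30.78 kN/m.
Surcharge rectangle: K_a q H = 0.2839×39×3.5 = 38.75 kN/m.
Total = 30.78 + 38.75 = 69.53 kN/m.

69.5 kN/m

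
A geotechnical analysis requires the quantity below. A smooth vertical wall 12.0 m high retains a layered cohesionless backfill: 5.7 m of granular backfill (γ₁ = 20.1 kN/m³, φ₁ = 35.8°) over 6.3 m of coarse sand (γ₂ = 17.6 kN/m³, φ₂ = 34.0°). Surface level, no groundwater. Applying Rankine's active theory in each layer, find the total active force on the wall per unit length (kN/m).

388 kN/m

K_a1 = tan²(45°−35.8°/2) = 0.2619; K_a2 = tan²(45°−34.0°/2) = 0.2827.
Layer 1: σ at base = K_a1 γ₁ h₁ = 30.00 kPa; P₁ = ½×30.00×5.7 = 85.50.
Layer 2: σ_v at top = γ₁h₁ = 114.6; σ_h top = K_a2×114.6 = 32.39; σ_h base = K_a2×(114.6+17.6×6.3) = 63.74.
P₂ = ½(32.39+63.74)×6.3 = 302.8. Total P_a = 85.50+302.8 = 388.3 kN/m.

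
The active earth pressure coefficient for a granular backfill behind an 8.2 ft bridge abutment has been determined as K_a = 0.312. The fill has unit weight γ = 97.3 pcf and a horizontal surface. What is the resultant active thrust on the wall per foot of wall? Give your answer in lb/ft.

P = ½ K_a γ H² = 0.5 × 0.312 × 97.3 × 8.2² = 1021 lb/ft.

1020 lb/ft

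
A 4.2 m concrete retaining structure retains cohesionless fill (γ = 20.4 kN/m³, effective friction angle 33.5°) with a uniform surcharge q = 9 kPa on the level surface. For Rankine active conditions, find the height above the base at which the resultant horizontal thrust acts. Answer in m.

1.52 m

K_a = 0.2887.
Triangular part P₁ = ½K_aγH² = 51.95 at H/3 = 1.400 m; rectangular part P₂ = K_a q H = 10.91 at H/2 = 2.100 m.
ȳ = (P₁·1.400 + P₂·2.100)/(P₁+P₂) = 1.522 m.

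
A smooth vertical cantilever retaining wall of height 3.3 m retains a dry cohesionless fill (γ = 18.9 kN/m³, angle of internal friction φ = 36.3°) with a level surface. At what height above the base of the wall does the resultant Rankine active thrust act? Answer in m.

1.10 m

K_a = 0.2563.
The pressure distribution is triangular, so the resultant acts at H/3 above the base = 3.3/3 = 1.100 m.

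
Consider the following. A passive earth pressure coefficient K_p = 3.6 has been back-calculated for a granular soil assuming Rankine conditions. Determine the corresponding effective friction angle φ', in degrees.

34.4°

K_p = (1+sin φ)/(1−sin φ) ⇒ sin φ = (K_p − 1)/(K_p + 1) = 0.5652.
φ = arcsin(0.5652) = 34.42°.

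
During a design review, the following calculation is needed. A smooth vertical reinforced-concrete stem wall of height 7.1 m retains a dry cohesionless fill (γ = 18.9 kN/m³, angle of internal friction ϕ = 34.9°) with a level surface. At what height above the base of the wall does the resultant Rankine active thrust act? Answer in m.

2.37 m

K_a = 0.2721.
The pressure distribution is triangular, so the resultant acts at H/3 above the base = 7.1/3 = 2.367 m.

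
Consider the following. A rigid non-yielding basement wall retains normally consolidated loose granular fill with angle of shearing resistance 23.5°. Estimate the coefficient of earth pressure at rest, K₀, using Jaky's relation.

0.601

K₀ = 1 − sin φ' = 1 − sin 23.5° = 0.6013.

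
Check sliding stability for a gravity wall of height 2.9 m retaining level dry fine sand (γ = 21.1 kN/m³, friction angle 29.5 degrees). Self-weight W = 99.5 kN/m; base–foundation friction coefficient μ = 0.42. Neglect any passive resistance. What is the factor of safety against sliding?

K_a = tan²(45° − 29.5°/2) = 0.3401.
P_a = ½K_aγH² = 0.5×0.3401×21.1×2.9² = 30.18 kN/m, acting at H/3 = 0.9667 m above the base.
FS_sliding = μW / P_a = 0.42×99.5 / 30.18 = 1.385.

1.38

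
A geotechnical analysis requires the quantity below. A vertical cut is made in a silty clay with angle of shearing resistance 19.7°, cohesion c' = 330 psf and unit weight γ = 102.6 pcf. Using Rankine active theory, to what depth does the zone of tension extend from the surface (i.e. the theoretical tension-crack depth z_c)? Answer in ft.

9.14 ft

K_a = tan²(45° − 19.7°/2) = 0.4958; √K_a = 0.7041.
The active pressure is zero where K_a γ z = 2c√K_a, so z_c = 2c/(γ√K_a) = 2×330/(102.6×0.7041) = 9.136 ft.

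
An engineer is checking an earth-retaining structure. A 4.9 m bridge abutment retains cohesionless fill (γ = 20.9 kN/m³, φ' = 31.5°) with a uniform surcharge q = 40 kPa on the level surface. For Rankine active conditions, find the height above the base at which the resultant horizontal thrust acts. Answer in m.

1.99 m

K_a = 0.3136.
Triangular part P₁ = ½K_aγH² = 78.69 at H/3 = 1.633 m; rectangular part P₂ = K_a q H = 61.47 at H/2 = 2.450 m.
ȳ = (P₁·1.633 + P₂·2.450)/(P₁+P₂) = 1.992 m.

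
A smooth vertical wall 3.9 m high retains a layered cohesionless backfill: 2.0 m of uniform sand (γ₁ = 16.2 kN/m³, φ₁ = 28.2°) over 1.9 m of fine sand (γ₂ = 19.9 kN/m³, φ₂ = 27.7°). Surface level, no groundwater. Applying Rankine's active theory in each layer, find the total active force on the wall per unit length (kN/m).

K_a1 = tan²(45°−28.2°/2) = 0.3582; K_a2 = tan²(45°−27.7°/2) = 0.3653.
Layer 1: σ at base = K_a1 γ₁ h₁ = 11.61 kPa; P₁ = ½×11.61×2.0 = 11.61.
Layer 2: σ_v at top = γ₁h₁ = 32.40; σ_h top = K_a2×32.40 = 11.84; σ_h base = K_a2×(32.40+19.9×1.9) = 25.65.
P₂ = ½(11.84+25.65)×1.9 = 35.61. Total P_a = 11.61+35.61 = 47.22 kN/m.

47.2 kN/m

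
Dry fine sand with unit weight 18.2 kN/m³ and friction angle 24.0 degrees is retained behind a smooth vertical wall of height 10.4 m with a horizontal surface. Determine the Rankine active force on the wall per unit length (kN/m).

415 kN/m

K_a = tan²(45° − φ/2) = 0.4217.
P_a = ½ K_a γ H² = 0.5 × 0.4217 × 18.2 × 10.4² = 415.1 kN/m.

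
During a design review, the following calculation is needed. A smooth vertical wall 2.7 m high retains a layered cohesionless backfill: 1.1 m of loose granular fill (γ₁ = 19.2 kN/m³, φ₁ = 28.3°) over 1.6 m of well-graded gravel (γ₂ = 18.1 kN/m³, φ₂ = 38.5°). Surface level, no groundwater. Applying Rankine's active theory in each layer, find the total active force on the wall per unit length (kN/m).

K_a1 = tan²(45°−28.3°/2) = 0.3568; K_a2 = tan²(45°−38.5°/2) = 0.2327.
Layer 1: σ at base = K_a1 γ₁ h₁ = 7.535 kPa; P₁ = ½×7.535×1.1 = 4.144.
Layer 2: σ_v at top = γ₁h₁ = 21.12; σ_h top = K_a2×21.12 = 4.914; σ_h base = K_a2×(21.12+18.1×1.6) = 11.65.
P₂ = ½(4.914+11.65)×1.6 = 13.25. Total P_a = 4.144+13.25 = 17.40 kN/m.

17.4 kN/m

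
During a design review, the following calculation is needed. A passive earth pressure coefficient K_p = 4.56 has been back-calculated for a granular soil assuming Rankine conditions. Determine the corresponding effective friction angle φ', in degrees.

K_p = (1+sin φ)/(1−sin φ) ⇒ sin φ = (K_p − 1)/(K_p + 1) = 0.6403.
φ = arcsin(0.6403) = 39.81°.

39.8°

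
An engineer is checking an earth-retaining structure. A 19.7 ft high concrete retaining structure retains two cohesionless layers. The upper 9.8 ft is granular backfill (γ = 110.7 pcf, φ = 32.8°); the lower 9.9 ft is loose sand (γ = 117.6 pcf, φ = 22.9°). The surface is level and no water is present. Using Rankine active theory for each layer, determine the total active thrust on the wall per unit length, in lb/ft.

8840 lb/ft

K_a1 = tan²(45°−32.8°/2) = 0.2973; K_a2 = tan²(45°−22.9°/2) = 0.4398.
Layer 1: σ at base = K_a1 γ₁ h₁ = 322.5 psf; P₁ = ½×322.5×9.8 = 1580.
Layer 2: σ_v at top = γ₁h₁ = 1085; σ_h top = K_a2×1085 = 477.1; σ_h base = K_a2×(1085+117.6×9.9) = 989.1.
P₂ = ½(477.1+989.1)×9.9 = 7257. Total P_a = 1580+7257 = 8838 lb/ft.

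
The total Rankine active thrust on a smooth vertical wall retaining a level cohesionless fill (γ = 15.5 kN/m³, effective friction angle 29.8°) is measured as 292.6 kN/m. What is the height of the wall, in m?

10.6 m

K_a = 0.3360. P_a = ½ K_a γ H² ⇒ H = √(2P_a/(K_a γ)).
H = √(2×292.6/(0.3360×15.5)) = 10.60 m.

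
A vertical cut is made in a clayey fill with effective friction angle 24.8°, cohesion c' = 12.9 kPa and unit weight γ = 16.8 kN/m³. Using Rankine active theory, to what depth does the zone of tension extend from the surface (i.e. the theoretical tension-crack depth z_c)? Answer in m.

2.40 m

K_a = tan²(45° − 24.8°/2) = 0.4090; √K_a = 0.6395.
The active pressure is zero where K_a γ z = 2c√K_a, so z_c = 2c/(γ√K_a) = 2×12.9/(16.8×0.6395) = 2.401 m.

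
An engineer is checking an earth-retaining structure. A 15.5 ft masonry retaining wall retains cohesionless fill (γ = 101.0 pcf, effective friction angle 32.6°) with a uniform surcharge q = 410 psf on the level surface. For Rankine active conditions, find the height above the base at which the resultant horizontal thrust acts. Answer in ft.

K_a = 0.2997.
Triangular part P₁ = ½K_aγH² = 3637 at H/3 = 5.167 ft; rectangular part P₂ = K_a q H = 1905 at H/2 = 7.750 ft.
ȳ = (P₁·5.167 + P₂·7.750)/(P₁+P₂) = 6.055 ft.

6.05 ft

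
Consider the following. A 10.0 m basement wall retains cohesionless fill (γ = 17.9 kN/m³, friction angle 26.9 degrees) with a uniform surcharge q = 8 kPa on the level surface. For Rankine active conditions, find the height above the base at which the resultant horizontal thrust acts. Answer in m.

K_a = 0.3770.
Triangular part P₁ = ½K_aγH² = 337.4 at H/3 = 3.333 m; rectangular part P₂ = K_a q H = 30.16 at H/2 = 5.000 m.
ȳ = (P₁·3.333 + P₂·5.000)/(P₁+P₂) = 3.470 m.

3.47 m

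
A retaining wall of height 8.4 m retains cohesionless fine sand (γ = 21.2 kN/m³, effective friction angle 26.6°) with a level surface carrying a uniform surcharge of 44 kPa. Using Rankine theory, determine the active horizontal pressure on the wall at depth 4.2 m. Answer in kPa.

K_a = (1 − sin φ)/(1 + sin φ) = 0.3814.
σ_v = γz + q = 21.2 × 4.2 + 44 = 133.0 kPa.
σ_h = K_a σ_v = 0.3814 × 133.0 = 50.75 kPa.

50.7 kPa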